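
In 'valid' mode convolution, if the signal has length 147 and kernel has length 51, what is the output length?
'Valid' mode counts only positions where the kernel fully overlaps the signal: m - n + 1 = 147 - 51 + 1 = 97

97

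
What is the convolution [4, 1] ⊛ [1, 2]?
y[0] = 4×1 = 4; y[1] = 4×2 + 1×1 = 9; y[2] = 1×2 = 2

[4, 9, 2]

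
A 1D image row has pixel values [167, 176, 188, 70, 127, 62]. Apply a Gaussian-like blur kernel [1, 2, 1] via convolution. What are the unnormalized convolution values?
Convolve image row [167, 176, 188, 70, 127, 62] with kernel [1, 2, 1]: y[0] = 167×1 = 167; y[1] = 167×2 + 176×1 = 510; y[2] = 167×1 + 176×2 + 188×1 = 707; y[3] = 176×1 + 188×2 + 70×1 = 622; y[4] = 188×1 + 70×2 + 127×1 = 455; y[5] = 70×1 + 127×2 + 62×1 = 386; y[6] = 127×1 + 62×2 = 251; y[7] = 62×1 = 62 → [167, 510, 707, 622, 455, 386, 251, 62]. Normalization factor = sum(kernel) = 4.

[167, 510, 707, 622, 455, 386, 251, 62]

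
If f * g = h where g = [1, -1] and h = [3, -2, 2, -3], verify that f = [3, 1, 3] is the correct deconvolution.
Forward-compute [3, 1, 3] * [1, -1]: h[0] = 3×1 = 3; h[1] = 3×-1 + 1×1 = -2; h[2] = 1×-1 + 3×1 = 2; h[3] = 3×-1 = -3 → [3, -2, 2, -3]. Matches given h = [3, -2, 2, -3], so verified.

Verified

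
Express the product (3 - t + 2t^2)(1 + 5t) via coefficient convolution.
Ascending coefficients: a = [3, -1, 2], b = [1, 5]. c[0] = 3×1 = 3; c[1] = 3×5 + -1×1 = 14; c[2] = -1×5 + 2×1 = -3; c[3] = 2×5 = 10. Result coefficients: [3, 14, -3, 10] → 3 + 14t - 3t^2 + 10t^3

3 + 14t - 3t^2 + 10t^3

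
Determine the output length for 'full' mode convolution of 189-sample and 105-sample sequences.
Linear/full convolution length: m + n - 1 = 189 + 105 - 1 = 293

293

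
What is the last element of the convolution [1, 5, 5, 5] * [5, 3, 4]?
Use y[k] = Σ_i a[i]·b[k-i] at k=5. y[5] = 5×4 = 20

20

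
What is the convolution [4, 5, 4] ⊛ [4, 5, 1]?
y[0] = 4×4 = 16; y[1] = 4×5 + 5×4 = 40; y[2] = 4×1 + 5×5 + 4×4 = 45; y[3] = 5×1 + 4×5 = 25; y[4] = 4×1 = 4

[16, 40, 45, 25, 4]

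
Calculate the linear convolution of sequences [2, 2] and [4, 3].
y[0] = 2×4 = 8; y[1] = 2×3 + 2×4 = 14; y[2] = 2×3 = 6

[8, 14, 6]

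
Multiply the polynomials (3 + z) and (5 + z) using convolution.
Ascending coefficients: a = [3, 1], b = [5, 1]. c[0] = 3×5 = 15; c[1] = 3×1 + 1×5 = 8; c[2] = 1×1 = 1. Result coefficients: [15, 8, 1] → 15 + 8z + z^2

15 + 8z + z^2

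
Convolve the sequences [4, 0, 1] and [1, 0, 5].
y[0] = 4×1 = 4; y[1] = 4×0 + 0×1 = 0; y[2] = 4×5 + 0×0 + 1×1 = 21; y[3] = 0×5 + 1×0 = 0; y[4] = 1×5 = 5

[4, 0, 21, 0, 5]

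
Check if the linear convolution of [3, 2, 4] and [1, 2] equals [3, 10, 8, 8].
Recompute linear convolution of [3, 2, 4] and [1, 2]: y[0] = 3×1 = 3; y[1] = 3×2 + 2×1 = 8; y[2] = 2×2 + 4×1 = 8; y[3] = 4×2 = 8 → [3, 8, 8, 8]. Compare to given [3, 10, 8, 8]: they differ at index 1: given 10, correct 8, so answer: No

No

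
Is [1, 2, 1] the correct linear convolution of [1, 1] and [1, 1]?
Recompute linear convolution of [1, 1] and [1, 1]: y[0] = 1×1 = 1; y[1] = 1×1 + 1×1 = 2; y[2] = 1×1 = 1 → [1, 2, 1]. Given [1, 2, 1] matches, so answer: Yes

Yes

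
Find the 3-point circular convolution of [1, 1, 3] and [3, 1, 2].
Use y[k] = Σ_j x[j]·h[(k-j) mod 3]. y[0] = 1×3 + 1×2 + 3×1 = 8; y[1] = 1×1 + 1×3 + 3×2 = 10; y[2] = 1×2 + 1×1 + 3×3 = 12. Result: [8, 10, 12]

[8, 10, 12]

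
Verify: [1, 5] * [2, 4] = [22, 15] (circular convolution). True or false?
Recompute circular convolution of [1, 5] and [2, 4]: y[0] = 1×2 + 5×4 = 22; y[1] = 1×4 + 5×2 = 14 → [22, 14]. Compare to given [22, 15]: they differ at index 1: given 15, correct 14, so answer: No

No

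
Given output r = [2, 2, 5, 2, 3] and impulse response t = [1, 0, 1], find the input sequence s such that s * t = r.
Deconvolve r=[2, 2, 5, 2, 3] by t=[1, 0, 1]. Since t[0]=1, solve forward: s[0] = r[0] / 1 = 2; s[1] = (r[1] - 2×0) / 1 = 2; s[2] = (r[2] - 2×0 - 2×1) / 1 = 3. So s = [2, 2, 3]. Check by forward convolution: r[0] = 2×1 = 2; r[1] = 2×0 + 2×1 = 2; r[2] = 2×1 + 2×0 + 3×1 = 5; r[3] = 2×1 + 3×0 = 2; r[4] = 3×1 = 3

[2, 2, 3]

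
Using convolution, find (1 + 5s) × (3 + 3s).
Ascending coefficients: a = [1, 5], b = [3, 3]. c[0] = 1×3 = 3; c[1] = 1×3 + 5×3 = 18; c[2] = 5×3 = 15. Result coefficients: [3, 18, 15] → 3 + 18s + 15s^2

3 + 18s + 15s^2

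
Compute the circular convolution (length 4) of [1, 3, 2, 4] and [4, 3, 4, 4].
Use y[k] = Σ_j f[j]·g[(k-j) mod 4]. y[0] = 1×4 + 3×4 + 2×4 + 4×3 = 36; y[1] = 1×3 + 3×4 + 2×4 + 4×4 = 39; y[2] = 1×4 + 3×3 + 2×4 + 4×4 = 37; y[3] = 1×4 + 3×4 + 2×3 + 4×4 = 38. Result: [36, 39, 37, 38]

[36, 39, 37, 38]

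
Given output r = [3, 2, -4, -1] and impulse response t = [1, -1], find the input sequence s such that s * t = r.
Deconvolve r=[3, 2, -4, -1] by t=[1, -1]. Since t[0]=1, solve forward: s[0] = r[0] / 1 = 3; s[1] = (r[1] - 3×-1) / 1 = 5; s[2] = (r[2] - 5×-1) / 1 = 1. So s = [3, 5, 1]. Check by forward convolution: r[0] = 3×1 = 3; r[1] = 3×-1 + 5×1 = 2; r[2] = 5×-1 + 1×1 = -4; r[3] = 1×-1 = -1

[3, 5, 1]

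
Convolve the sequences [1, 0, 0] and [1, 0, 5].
y[0] = 1×1 = 1; y[1] = 1×0 + 0×1 = 0; y[2] = 1×5 + 0×0 + 0×1 = 5; y[3] = 0×5 + 0×0 = 0; y[4] = 0×5 = 0

[1, 0, 5, 0, 0]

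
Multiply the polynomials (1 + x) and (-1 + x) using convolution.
Ascending coefficients: a = [1, 1], b = [-1, 1]. c[0] = 1×-1 = -1; c[1] = 1×1 + 1×-1 = 0; c[2] = 1×1 = 1. Result coefficients: [-1, 0, 1] → -1 + x^2

-1 + x^2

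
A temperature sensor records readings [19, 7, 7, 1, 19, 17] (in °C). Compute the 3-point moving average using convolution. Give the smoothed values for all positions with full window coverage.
3-point moving average kernel = [1, 1, 1]. Apply in 'valid' mode (full window coverage): avg[0] = (19 + 7 + 7) / 3 = 11.0; avg[1] = (7 + 7 + 1) / 3 = 5.0; avg[2] = (7 + 1 + 19) / 3 = 9.0; avg[3] = (1 + 19 + 17) / 3 = 12.33. Smoothed values: [11.0, 5.0, 9.0, 12.33]

[11.0, 5.0, 9.0, 12.33]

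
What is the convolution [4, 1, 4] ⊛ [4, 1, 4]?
y[0] = 4×4 = 16; y[1] = 4×1 + 1×4 = 8; y[2] = 4×4 + 1×1 + 4×4 = 33; y[3] = 1×4 + 4×1 = 8; y[4] = 4×4 = 16

[16, 8, 33, 8, 16]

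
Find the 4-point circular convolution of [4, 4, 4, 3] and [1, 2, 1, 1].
Use y[k] = Σ_j s[j]·t[(k-j) mod 4]. y[0] = 4×1 + 4×1 + 4×1 + 3×2 = 18; y[1] = 4×2 + 4×1 + 4×1 + 3×1 = 19; y[2] = 4×1 + 4×2 + 4×1 + 3×1 = 19; y[3] = 4×1 + 4×1 + 4×2 + 3×1 = 19. Result: [18, 19, 19, 19]

[18, 19, 19, 19]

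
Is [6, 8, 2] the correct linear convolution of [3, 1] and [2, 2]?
Recompute linear convolution of [3, 1] and [2, 2]: y[0] = 3×2 = 6; y[1] = 3×2 + 1×2 = 8; y[2] = 1×2 = 2 → [6, 8, 2]. Given [6, 8, 2] matches, so answer: Yes

Yes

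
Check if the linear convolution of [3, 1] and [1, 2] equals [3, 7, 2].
Recompute linear convolution of [3, 1] and [1, 2]: y[0] = 3×1 = 3; y[1] = 3×2 + 1×1 = 7; y[2] = 1×2 = 2 → [3, 7, 2]. Given [3, 7, 2] matches, so answer: Yes

Yes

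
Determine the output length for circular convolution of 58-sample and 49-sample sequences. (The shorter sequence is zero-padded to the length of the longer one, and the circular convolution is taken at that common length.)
Circular convolution (zero-padding the shorter input) has length max(m, n) = max(58, 49) = 58

58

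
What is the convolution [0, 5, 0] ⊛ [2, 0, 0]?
y[0] = 0×2 = 0; y[1] = 0×0 + 5×2 = 10; y[2] = 0×0 + 5×0 + 0×2 = 0; y[3] = 5×0 + 0×0 = 0; y[4] = 0×0 = 0

[0, 10, 0, 0, 0]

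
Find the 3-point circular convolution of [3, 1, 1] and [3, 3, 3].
Use y[k] = Σ_j x[j]·h[(k-j) mod 3]. y[0] = 3×3 + 1×3 + 1×3 = 15; y[1] = 3×3 + 1×3 + 1×3 = 15; y[2] = 3×3 + 1×3 + 1×3 = 15. Result: [15, 15, 15]

[15, 15, 15]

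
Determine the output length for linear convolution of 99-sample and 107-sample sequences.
Linear/full convolution length: m + n - 1 = 99 + 107 - 1 = 205

205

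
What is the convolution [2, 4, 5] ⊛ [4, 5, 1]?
y[0] = 2×4 = 8; y[1] = 2×5 + 4×4 = 26; y[2] = 2×1 + 4×5 + 5×4 = 42; y[3] = 4×1 + 5×5 = 29; y[4] = 5×1 = 5

[8, 26, 42, 29, 5]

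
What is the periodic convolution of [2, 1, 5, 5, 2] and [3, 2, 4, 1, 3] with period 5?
Use y[k] = Σ_j s[j]·t[(k-j) mod 5]. y[0] = 2×3 + 1×3 + 5×1 + 5×4 + 2×2 = 38; y[1] = 2×2 + 1×3 + 5×3 + 5×1 + 2×4 = 35; y[2] = 2×4 + 1×2 + 5×3 + 5×3 + 2×1 = 42; y[3] = 2×1 + 1×4 + 5×2 + 5×3 + 2×3 = 37; y[4] = 2×3 + 1×1 + 5×4 + 5×2 + 2×3 = 43. Result: [38, 35, 42, 37, 43]

[38, 35, 42, 37, 43]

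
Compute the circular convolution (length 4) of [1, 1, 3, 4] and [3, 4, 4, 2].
Use y[k] = Σ_j a[j]·b[(k-j) mod 4]. y[0] = 1×3 + 1×2 + 3×4 + 4×4 = 33; y[1] = 1×4 + 1×3 + 3×2 + 4×4 = 29; y[2] = 1×4 + 1×4 + 3×3 + 4×2 = 25; y[3] = 1×2 + 1×4 + 3×4 + 4×3 = 30. Result: [33, 29, 25, 30]

[33, 29, 25, 30]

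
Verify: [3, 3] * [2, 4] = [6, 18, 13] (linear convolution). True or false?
Recompute linear convolution of [3, 3] and [2, 4]: y[0] = 3×2 = 6; y[1] = 3×4 + 3×2 = 18; y[2] = 3×4 = 12 → [6, 18, 12]. Compare to given [6, 18, 13]: they differ at index 2: given 13, correct 12, so answer: No

No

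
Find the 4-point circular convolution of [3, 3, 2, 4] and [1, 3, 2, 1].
Use y[k] = Σ_j s[j]·t[(k-j) mod 4]. y[0] = 3×1 + 3×1 + 2×2 + 4×3 = 22; y[1] = 3×3 + 3×1 + 2×1 + 4×2 = 22; y[2] = 3×2 + 3×3 + 2×1 + 4×1 = 21; y[3] = 3×1 + 3×2 + 2×3 + 4×1 = 19. Result: [22, 22, 21, 19]

[22, 22, 21, 19]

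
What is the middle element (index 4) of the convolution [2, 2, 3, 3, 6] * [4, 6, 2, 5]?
Use y[k] = Σ_i a[i]·b[k-i] at k=4. y[4] = 2×5 + 3×2 + 3×6 + 6×4 = 58

58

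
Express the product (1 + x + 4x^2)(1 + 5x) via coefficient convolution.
Ascending coefficients: a = [1, 1, 4], b = [1, 5]. c[0] = 1×1 = 1; c[1] = 1×5 + 1×1 = 6; c[2] = 1×5 + 4×1 = 9; c[3] = 4×5 = 20. Result coefficients: [1, 6, 9, 20] → 1 + 6x + 9x^2 + 20x^3

1 + 6x + 9x^2 + 20x^3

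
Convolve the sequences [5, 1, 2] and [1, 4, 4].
y[0] = 5×1 = 5; y[1] = 5×4 + 1×1 = 21; y[2] = 5×4 + 1×4 + 2×1 = 26; y[3] = 1×4 + 2×4 = 12; y[4] = 2×4 = 8

[5, 21, 26, 12, 8]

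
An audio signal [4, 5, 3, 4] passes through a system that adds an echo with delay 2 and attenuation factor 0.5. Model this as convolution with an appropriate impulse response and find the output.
Direct-path + delayed-attenuated-path model → impulse response h = [1, 0, 0.5] (1 at lag 0, 0.5 at lag 2). Output y[n] = x[n] + 0.5·x[n - 2] (with x[n] = 0 outside 0..3): y[0] = 4 + 0.5×0 = 4; y[1] = 5 + 0.5×0 = 5; y[2] = 3 + 0.5×4 = 5.0; y[3] = 4 + 0.5×5 = 6.5; y[4] = 0 + 0.5×3 = 1.5; y[5] = 0 + 0.5×4 = 2.0. So y = [4, 5, 5.0, 6.5, 1.5, 2.0]

[4, 5, 5.0, 6.5, 1.5, 2.0]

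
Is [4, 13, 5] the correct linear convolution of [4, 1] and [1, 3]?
Recompute linear convolution of [4, 1] and [1, 3]: y[0] = 4×1 = 4; y[1] = 4×3 + 1×1 = 13; y[2] = 1×3 = 3 → [4, 13, 3]. Compare to given [4, 13, 5]: they differ at index 2: given 5, correct 3, so answer: No

No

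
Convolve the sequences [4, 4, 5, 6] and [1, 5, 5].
y[0] = 4×1 = 4; y[1] = 4×5 + 4×1 = 24; y[2] = 4×5 + 4×5 + 5×1 = 45; y[3] = 4×5 + 5×5 + 6×1 = 51; y[4] = 5×5 + 6×5 = 55; y[5] = 6×5 = 30

[4, 24, 45, 51, 55, 30]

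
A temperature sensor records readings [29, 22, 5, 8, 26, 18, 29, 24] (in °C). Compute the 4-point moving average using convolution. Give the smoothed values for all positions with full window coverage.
4-point moving average kernel = [1, 1, 1, 1]. Apply in 'valid' mode (full window coverage): avg[0] = (29 + 22 + 5 + 8) / 4 = 16.0; avg[1] = (22 + 5 + 8 + 26) / 4 = 15.25; avg[2] = (5 + 8 + 26 + 18) / 4 = 14.25; avg[3] = (8 + 26 + 18 + 29) / 4 = 20.25; avg[4] = (26 + 18 + 29 + 24) / 4 = 24.25. Smoothed values: [16.0, 15.25, 14.25, 20.25, 24.25]

[16.0, 15.25, 14.25, 20.25, 24.25]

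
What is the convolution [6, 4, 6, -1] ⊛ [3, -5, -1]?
y[0] = 6×3 = 18; y[1] = 6×-5 + 4×3 = -18; y[2] = 6×-1 + 4×-5 + 6×3 = -8; y[3] = 4×-1 + 6×-5 + -1×3 = -37; y[4] = 6×-1 + -1×-5 = -1; y[5] = -1×-1 = 1

[18, -18, -8, -37, -1, 1]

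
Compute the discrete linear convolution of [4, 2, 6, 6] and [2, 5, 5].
y[0] = 4×2 = 8; y[1] = 4×5 + 2×2 = 24; y[2] = 4×5 + 2×5 + 6×2 = 42; y[3] = 2×5 + 6×5 + 6×2 = 52; y[4] = 6×5 + 6×5 = 60; y[5] = 6×5 = 30

[8, 24, 42, 52, 60, 30]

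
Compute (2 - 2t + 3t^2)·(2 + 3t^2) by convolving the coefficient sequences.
Ascending coefficients: a = [2, -2, 3], b = [2, 0, 3]. c[0] = 2×2 = 4; c[1] = 2×0 + -2×2 = -4; c[2] = 2×3 + -2×0 + 3×2 = 12; c[3] = -2×3 + 3×0 = -6; c[4] = 3×3 = 9. Result coefficients: [4, -4, 12, -6, 9] → 4 - 4t + 12t^2 - 6t^3 + 9t^4

4 - 4t + 12t^2 - 6t^3 + 9t^4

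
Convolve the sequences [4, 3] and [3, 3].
y[0] = 4×3 = 12; y[1] = 4×3 + 3×3 = 21; y[2] = 3×3 = 9

[12, 21, 9]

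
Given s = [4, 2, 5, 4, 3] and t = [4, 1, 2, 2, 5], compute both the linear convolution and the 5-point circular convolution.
Linear: y_lin[0] = 4×4 = 16; y_lin[1] = 4×1 + 2×4 = 12; y_lin[2] = 4×2 + 2×1 + 5×4 = 30; y_lin[3] = 4×2 + 2×2 + 5×1 + 4×4 = 33; y_lin[4] = 4×5 + 2×2 + 5×2 + 4×1 + 3×4 = 50; y_lin[5] = 2×5 + 5×2 + 4×2 + 3×1 = 31; y_lin[6] = 5×5 + 4×2 + 3×2 = 39; y_lin[7] = 4×5 + 3×2 = 26; y_lin[8] = 3×5 = 15 → [16, 12, 30, 33, 50, 31, 39, 26, 15]. Circular (length 5): y[0] = 4×4 + 2×5 + 5×2 + 4×2 + 3×1 = 47; y[1] = 4×1 + 2×4 + 5×5 + 4×2 + 3×2 = 51; y[2] = 4×2 + 2×1 + 5×4 + 4×5 + 3×2 = 56; y[3] = 4×2 + 2×2 + 5×1 + 4×4 + 3×5 = 48; y[4] = 4×5 + 2×2 + 5×2 + 4×1 + 3×4 = 50 → [47, 51, 56, 48, 50]

Linear: [16, 12, 30, 33, 50, 31, 39, 26, 15], Circular: [47, 51, 56, 48, 50]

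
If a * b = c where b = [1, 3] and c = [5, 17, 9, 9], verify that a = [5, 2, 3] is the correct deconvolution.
Forward-compute [5, 2, 3] * [1, 3]: c[0] = 5×1 = 5; c[1] = 5×3 + 2×1 = 17; c[2] = 2×3 + 3×1 = 9; c[3] = 3×3 = 9 → [5, 17, 9, 9]. Matches given c = [5, 17, 9, 9], so verified.

Verified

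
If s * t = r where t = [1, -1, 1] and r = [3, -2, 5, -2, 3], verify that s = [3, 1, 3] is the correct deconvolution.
Forward-compute [3, 1, 3] * [1, -1, 1]: r[0] = 3×1 = 3; r[1] = 3×-1 + 1×1 = -2; r[2] = 3×1 + 1×-1 + 3×1 = 5; r[3] = 1×1 + 3×-1 = -2; r[4] = 3×1 = 3 → [3, -2, 5, -2, 3]. Matches given r = [3, -2, 5, -2, 3], so verified.

Verified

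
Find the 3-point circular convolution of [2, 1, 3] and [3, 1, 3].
Use y[k] = Σ_j u[j]·v[(k-j) mod 3]. y[0] = 2×3 + 1×3 + 3×1 = 12; y[1] = 2×1 + 1×3 + 3×3 = 14; y[2] = 2×3 + 1×1 + 3×3 = 16. Result: [12, 14, 16]

[12, 14, 16]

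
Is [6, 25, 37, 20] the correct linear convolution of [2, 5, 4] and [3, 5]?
Recompute linear convolution of [2, 5, 4] and [3, 5]: y[0] = 2×3 = 6; y[1] = 2×5 + 5×3 = 25; y[2] = 5×5 + 4×3 = 37; y[3] = 4×5 = 20 → [6, 25, 37, 20]. Given [6, 25, 37, 20] matches, so answer: Yes

Yes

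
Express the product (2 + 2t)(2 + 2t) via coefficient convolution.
Ascending coefficients: a = [2, 2], b = [2, 2]. c[0] = 2×2 = 4; c[1] = 2×2 + 2×2 = 8; c[2] = 2×2 = 4. Result coefficients: [4, 8, 4] → 4 + 8t + 4t^2

4 + 8t + 4t^2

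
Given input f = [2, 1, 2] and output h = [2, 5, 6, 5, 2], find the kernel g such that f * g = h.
Output length 5 = len(f) + len(g) - 1 ⇒ len(g) = 3. Solve g forward using g[k] = (h[k] - Σ_{i≥1} f[i]·g[k-i]) / f[0]: g[0] = h[0] / f[0] = 2 / 2 = 1; g[1] = (h[1] - 1×1) / f[0] = (5 - 1×1) / 2 = 2; g[2] = (h[2] - 1×2 - 2×1) / f[0] = (6 - 1×2 - 2×1) / 2 = 1. So g = [1, 2, 1]. Forward-check [2, 1, 2] * [1, 2, 1]: h[0] = 2×1 = 2; h[1] = 2×2 + 1×1 = 5; h[2] = 2×1 + 1×2 + 2×1 = 6; h[3] = 1×1 + 2×2 = 5; h[4] = 2×1 = 2 → [2, 5, 6, 5, 2] ✓

[1, 2, 1]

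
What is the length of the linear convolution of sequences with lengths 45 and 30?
Linear/full convolution length: m + n - 1 = 45 + 30 - 1 = 74

74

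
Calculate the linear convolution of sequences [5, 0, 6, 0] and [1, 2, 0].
y[0] = 5×1 = 5; y[1] = 5×2 + 0×1 = 10; y[2] = 5×0 + 0×2 + 6×1 = 6; y[3] = 0×0 + 6×2 + 0×1 = 12; y[4] = 6×0 + 0×2 = 0; y[5] = 0×0 = 0

[5, 10, 6, 12, 0, 0]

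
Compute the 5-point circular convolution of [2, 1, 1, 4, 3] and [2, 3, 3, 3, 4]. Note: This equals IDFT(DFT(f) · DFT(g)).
Either evaluate y[k] = Σ_j f[j]·g[(k-j) mod 5] directly, or use IDFT(DFT(f) · DFT(g)). y[0] = 2×2 + 1×4 + 1×3 + 4×3 + 3×3 = 32; y[1] = 2×3 + 1×2 + 1×4 + 4×3 + 3×3 = 33; y[2] = 2×3 + 1×3 + 1×2 + 4×4 + 3×3 = 36; y[3] = 2×3 + 1×3 + 1×3 + 4×2 + 3×4 = 32; y[4] = 2×4 + 1×3 + 1×3 + 4×3 + 3×2 = 32. Result: [32, 33, 36, 32, 32]

[32, 33, 36, 32, 32]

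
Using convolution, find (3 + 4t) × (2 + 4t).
Ascending coefficients: a = [3, 4], b = [2, 4]. c[0] = 3×2 = 6; c[1] = 3×4 + 4×2 = 20; c[2] = 4×4 = 16. Result coefficients: [6, 20, 16] → 6 + 20t + 16t^2

6 + 20t + 16t^2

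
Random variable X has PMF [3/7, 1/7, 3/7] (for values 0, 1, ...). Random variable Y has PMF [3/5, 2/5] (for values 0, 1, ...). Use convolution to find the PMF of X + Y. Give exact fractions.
P(X+Y=k) = Σ_i P(X=i)·P(Y=k-i) — a convolution of [3/7, 1/7, 3/7] and [3/5, 2/5]. P(X+Y=0) = (3/7)×(3/5) = 9/35; P(X+Y=1) = (3/7)×(2/5) + (1/7)×(3/5) = 6/35 + 3/35 = 9/35; P(X+Y=2) = (1/7)×(2/5) + (3/7)×(3/5) = 2/35 + 9/35 = 11/35; P(X+Y=3) = (3/7)×(2/5) = 6/35. PMF: [9/35, 9/35, 11/35, 6/35] (sums to 1 ✓)

[9/35, 9/35, 11/35, 6/35]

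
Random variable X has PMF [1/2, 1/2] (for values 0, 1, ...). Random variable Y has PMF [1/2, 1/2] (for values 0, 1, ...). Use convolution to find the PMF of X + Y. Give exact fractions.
P(X+Y=k) = Σ_i P(X=i)·P(Y=k-i) — a convolution of [1/2, 1/2] and [1/2, 1/2]. P(X+Y=0) = (1/2)×(1/2) = 1/4; P(X+Y=1) = (1/2)×(1/2) + (1/2)×(1/2) = 1/4 + 1/4 = 1/2; P(X+Y=2) = (1/2)×(1/2) = 1/4. PMF: [1/4, 1/2, 1/4] (sums to 1 ✓)

[1/4, 1/2, 1/4]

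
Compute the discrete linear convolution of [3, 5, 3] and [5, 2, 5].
y[0] = 3×5 = 15; y[1] = 3×2 + 5×5 = 31; y[2] = 3×5 + 5×2 + 3×5 = 40; y[3] = 5×5 + 3×2 = 31; y[4] = 3×5 = 15

[15, 31, 40, 31, 15]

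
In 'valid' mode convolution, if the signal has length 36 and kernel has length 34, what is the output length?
'Valid' mode counts only positions where the kernel fully overlaps the signal: m - n + 1 = 36 - 34 + 1 = 3

3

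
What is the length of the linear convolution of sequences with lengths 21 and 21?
Linear/full convolution length: m + n - 1 = 21 + 21 - 1 = 41

41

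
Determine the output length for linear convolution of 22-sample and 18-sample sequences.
Linear/full convolution length: m + n - 1 = 22 + 18 - 1 = 39

39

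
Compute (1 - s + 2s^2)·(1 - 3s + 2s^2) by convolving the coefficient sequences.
Ascending coefficients: a = [1, -1, 2], b = [1, -3, 2]. c[0] = 1×1 = 1; c[1] = 1×-3 + -1×1 = -4; c[2] = 1×2 + -1×-3 + 2×1 = 7; c[3] = -1×2 + 2×-3 = -8; c[4] = 2×2 = 4. Result coefficients: [1, -4, 7, -8, 4] → 1 - 4s + 7s^2 - 8s^3 + 4s^4

1 - 4s + 7s^2 - 8s^3 + 4s^4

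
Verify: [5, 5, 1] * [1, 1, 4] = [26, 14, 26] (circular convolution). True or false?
Recompute circular convolution of [5, 5, 1] and [1, 1, 4]: y[0] = 5×1 + 5×4 + 1×1 = 26; y[1] = 5×1 + 5×1 + 1×4 = 14; y[2] = 5×4 + 5×1 + 1×1 = 26 → [26, 14, 26]. Given [26, 14, 26] matches, so answer: Yes

Yes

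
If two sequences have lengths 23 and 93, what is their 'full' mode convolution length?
Linear/full convolution length: m + n - 1 = 23 + 93 - 1 = 115

115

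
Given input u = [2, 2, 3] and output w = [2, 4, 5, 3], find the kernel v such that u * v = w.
Output length 4 = len(u) + len(v) - 1 ⇒ len(v) = 2. Solve v forward using v[k] = (w[k] - Σ_{i≥1} u[i]·v[k-i]) / u[0]: v[0] = w[0] / u[0] = 2 / 2 = 1; v[1] = (w[1] - 2×1) / u[0] = (4 - 2×1) / 2 = 1. So v = [1, 1]. Forward-check [2, 2, 3] * [1, 1]: w[0] = 2×1 = 2; w[1] = 2×1 + 2×1 = 4; w[2] = 2×1 + 3×1 = 5; w[3] = 3×1 = 3 → [2, 4, 5, 3] ✓

[1, 1]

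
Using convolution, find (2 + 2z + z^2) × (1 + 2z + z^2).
Ascending coefficients: a = [2, 2, 1], b = [1, 2, 1]. c[0] = 2×1 = 2; c[1] = 2×2 + 2×1 = 6; c[2] = 2×1 + 2×2 + 1×1 = 7; c[3] = 2×1 + 1×2 = 4; c[4] = 1×1 = 1. Result coefficients: [2, 6, 7, 4, 1] → 2 + 6z + 7z^2 + 4z^3 + z^4

2 + 6z + 7z^2 + 4z^3 + z^4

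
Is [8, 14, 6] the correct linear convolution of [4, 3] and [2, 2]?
Recompute linear convolution of [4, 3] and [2, 2]: y[0] = 4×2 = 8; y[1] = 4×2 + 3×2 = 14; y[2] = 3×2 = 6 → [8, 14, 6]. Given [8, 14, 6] matches, so answer: Yes

Yes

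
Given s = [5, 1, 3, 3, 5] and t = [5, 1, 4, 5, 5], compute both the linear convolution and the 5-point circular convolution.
Linear: y_lin[0] = 5×5 = 25; y_lin[1] = 5×1 + 1×5 = 10; y_lin[2] = 5×4 + 1×1 + 3×5 = 36; y_lin[3] = 5×5 + 1×4 + 3×1 + 3×5 = 47; y_lin[4] = 5×5 + 1×5 + 3×4 + 3×1 + 5×5 = 70; y_lin[5] = 1×5 + 3×5 + 3×4 + 5×1 = 37; y_lin[6] = 3×5 + 3×5 + 5×4 = 50; y_lin[7] = 3×5 + 5×5 = 40; y_lin[8] = 5×5 = 25 → [25, 10, 36, 47, 70, 37, 50, 40, 25]. Circular (length 5): y[0] = 5×5 + 1×5 + 3×5 + 3×4 + 5×1 = 62; y[1] = 5×1 + 1×5 + 3×5 + 3×5 + 5×4 = 60; y[2] = 5×4 + 1×1 + 3×5 + 3×5 + 5×5 = 76; y[3] = 5×5 + 1×4 + 3×1 + 3×5 + 5×5 = 72; y[4] = 5×5 + 1×5 + 3×4 + 3×1 + 5×5 = 70 → [62, 60, 76, 72, 70]

Linear: [25, 10, 36, 47, 70, 37, 50, 40, 25], Circular: [62, 60, 76, 72, 70]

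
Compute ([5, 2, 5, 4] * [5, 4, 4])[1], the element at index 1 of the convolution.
Use y[k] = Σ_i a[i]·b[k-i] at k=1. y[1] = 5×4 + 2×5 = 30

30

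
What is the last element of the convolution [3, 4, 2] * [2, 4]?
Use y[k] = Σ_i a[i]·b[k-i] at k=3. y[3] = 2×4 = 8

8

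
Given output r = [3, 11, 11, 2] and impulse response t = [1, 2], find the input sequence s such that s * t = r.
Deconvolve r=[3, 11, 11, 2] by t=[1, 2]. Since t[0]=1, solve forward: s[0] = r[0] / 1 = 3; s[1] = (r[1] - 3×2) / 1 = 5; s[2] = (r[2] - 5×2) / 1 = 1. So s = [3, 5, 1]. Check by forward convolution: r[0] = 3×1 = 3; r[1] = 3×2 + 5×1 = 11; r[2] = 5×2 + 1×1 = 11; r[3] = 1×2 = 2

[3, 5, 1]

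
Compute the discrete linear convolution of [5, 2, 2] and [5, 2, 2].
y[0] = 5×5 = 25; y[1] = 5×2 + 2×5 = 20; y[2] = 5×2 + 2×2 + 2×5 = 24; y[3] = 2×2 + 2×2 = 8; y[4] = 2×2 = 4

[25, 20, 24, 8, 4]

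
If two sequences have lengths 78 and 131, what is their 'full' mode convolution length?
Linear/full convolution length: m + n - 1 = 78 + 131 - 1 = 208

208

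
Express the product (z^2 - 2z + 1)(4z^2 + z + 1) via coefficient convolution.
Ascending coefficients: a = [1, -2, 1], b = [1, 1, 4]. c[0] = 1×1 = 1; c[1] = 1×1 + -2×1 = -1; c[2] = 1×4 + -2×1 + 1×1 = 3; c[3] = -2×4 + 1×1 = -7; c[4] = 1×4 = 4. Result coefficients: [1, -1, 3, -7, 4] → 4z^4 - 7z^3 + 3z^2 - z + 1

4z^4 - 7z^3 + 3z^2 - z + 1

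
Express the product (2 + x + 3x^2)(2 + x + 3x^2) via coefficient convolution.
Ascending coefficients: a = [2, 1, 3], b = [2, 1, 3]. c[0] = 2×2 = 4; c[1] = 2×1 + 1×2 = 4; c[2] = 2×3 + 1×1 + 3×2 = 13; c[3] = 1×3 + 3×1 = 6; c[4] = 3×3 = 9. Result coefficients: [4, 4, 13, 6, 9] → 4 + 4x + 13x^2 + 6x^3 + 9x^4

4 + 4x + 13x^2 + 6x^3 + 9x^4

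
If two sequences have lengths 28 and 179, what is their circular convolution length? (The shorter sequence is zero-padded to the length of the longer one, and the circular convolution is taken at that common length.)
Circular convolution (zero-padding the shorter input) has length max(m, n) = max(28, 179) = 179

179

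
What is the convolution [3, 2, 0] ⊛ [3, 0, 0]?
y[0] = 3×3 = 9; y[1] = 3×0 + 2×3 = 6; y[2] = 3×0 + 2×0 + 0×3 = 0; y[3] = 2×0 + 0×0 = 0; y[4] = 0×0 = 0

[9, 6, 0, 0, 0]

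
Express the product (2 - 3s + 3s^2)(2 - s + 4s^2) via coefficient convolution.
Ascending coefficients: a = [2, -3, 3], b = [2, -1, 4]. c[0] = 2×2 = 4; c[1] = 2×-1 + -3×2 = -8; c[2] = 2×4 + -3×-1 + 3×2 = 17; c[3] = -3×4 + 3×-1 = -15; c[4] = 3×4 = 12. Result coefficients: [4, -8, 17, -15, 12] → 4 - 8s + 17s^2 - 15s^3 + 12s^4

4 - 8s + 17s^2 - 15s^3 + 12s^4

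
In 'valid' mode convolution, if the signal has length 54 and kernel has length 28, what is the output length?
'Valid' mode counts only positions where the kernel fully overlaps the signal: m - n + 1 = 54 - 28 + 1 = 27

27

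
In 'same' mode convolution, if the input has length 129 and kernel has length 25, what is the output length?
'Same' mode returns an output with the same length as the input: 129

129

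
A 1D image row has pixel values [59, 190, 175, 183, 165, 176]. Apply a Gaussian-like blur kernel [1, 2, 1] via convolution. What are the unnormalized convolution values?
Convolve image row [59, 190, 175, 183, 165, 176] with kernel [1, 2, 1]: y[0] = 59×1 = 59; y[1] = 59×2 + 190×1 = 308; y[2] = 59×1 + 190×2 + 175×1 = 614; y[3] = 190×1 + 175×2 + 183×1 = 723; y[4] = 175×1 + 183×2 + 165×1 = 706; y[5] = 183×1 + 165×2 + 176×1 = 689; y[6] = 165×1 + 176×2 = 517; y[7] = 176×1 = 176 → [59, 308, 614, 723, 706, 689, 517, 176]. Normalization factor = sum(kernel) = 4.

[59, 308, 614, 723, 706, 689, 517, 176]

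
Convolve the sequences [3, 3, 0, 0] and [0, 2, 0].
y[0] = 3×0 = 0; y[1] = 3×2 + 3×0 = 6; y[2] = 3×0 + 3×2 + 0×0 = 6; y[3] = 3×0 + 0×2 + 0×0 = 0; y[4] = 0×0 + 0×2 = 0; y[5] = 0×0 = 0

[0, 6, 6, 0, 0, 0]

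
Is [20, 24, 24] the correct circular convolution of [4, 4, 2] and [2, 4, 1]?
Recompute circular convolution of [4, 4, 2] and [2, 4, 1]: y[0] = 4×2 + 4×1 + 2×4 = 20; y[1] = 4×4 + 4×2 + 2×1 = 26; y[2] = 4×1 + 4×4 + 2×2 = 24 → [20, 26, 24]. Compare to given [20, 24, 24]: they differ at index 1: given 24, correct 26, so answer: No

No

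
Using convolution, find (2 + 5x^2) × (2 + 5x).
Ascending coefficients: a = [2, 0, 5], b = [2, 5]. c[0] = 2×2 = 4; c[1] = 2×5 + 0×2 = 10; c[2] = 0×5 + 5×2 = 10; c[3] = 5×5 = 25. Result coefficients: [4, 10, 10, 25] → 4 + 10x + 10x^2 + 25x^3

4 + 10x + 10x^2 + 25x^3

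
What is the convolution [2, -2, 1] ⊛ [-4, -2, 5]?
y[0] = 2×-4 = -8; y[1] = 2×-2 + -2×-4 = 4; y[2] = 2×5 + -2×-2 + 1×-4 = 10; y[3] = -2×5 + 1×-2 = -12; y[4] = 1×5 = 5

[-8, 4, 10, -12, 5]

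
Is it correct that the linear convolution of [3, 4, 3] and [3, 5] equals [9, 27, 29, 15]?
Recompute linear convolution of [3, 4, 3] and [3, 5]: y[0] = 3×3 = 9; y[1] = 3×5 + 4×3 = 27; y[2] = 4×5 + 3×3 = 29; y[3] = 3×5 = 15 → [9, 27, 29, 15]. Given [9, 27, 29, 15] matches, so answer: Yes

Yes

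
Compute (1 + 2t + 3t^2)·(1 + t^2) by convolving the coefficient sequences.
Ascending coefficients: a = [1, 2, 3], b = [1, 0, 1]. c[0] = 1×1 = 1; c[1] = 1×0 + 2×1 = 2; c[2] = 1×1 + 2×0 + 3×1 = 4; c[3] = 2×1 + 3×0 = 2; c[4] = 3×1 = 3. Result coefficients: [1, 2, 4, 2, 3] → 1 + 2t + 4t^2 + 2t^3 + 3t^4

1 + 2t + 4t^2 + 2t^3 + 3t^4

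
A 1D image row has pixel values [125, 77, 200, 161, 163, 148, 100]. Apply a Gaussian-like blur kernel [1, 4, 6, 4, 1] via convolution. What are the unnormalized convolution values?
Convolve image row [125, 77, 200, 161, 163, 148, 100] with kernel [1, 4, 6, 4, 1]: y[0] = 125×1 = 125; y[1] = 125×4 + 77×1 = 577; y[2] = 125×6 + 77×4 + 200×1 = 1258; y[3] = 125×4 + 77×6 + 200×4 + 161×1 = 1923; y[4] = 125×1 + 77×4 + 200×6 + 161×4 + 163×1 = 2440; y[5] = 77×1 + 200×4 + 161×6 + 163×4 + 148×1 = 2643; y[6] = 200×1 + 161×4 + 163×6 + 148×4 + 100×1 = 2514; y[7] = 161×1 + 163×4 + 148×6 + 100×4 = 2101; y[8] = 163×1 + 148×4 + 100×6 = 1355; y[9] = 148×1 + 100×4 = 548; y[10] = 100×1 = 100 → [125, 577, 1258, 1923, 2440, 2643, 2514, 2101, 1355, 548, 100]. Normalization factor = sum(kernel) = 16.

[125, 577, 1258, 1923, 2440, 2643, 2514, 2101, 1355, 548, 100]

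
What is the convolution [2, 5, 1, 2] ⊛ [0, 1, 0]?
y[0] = 2×0 = 0; y[1] = 2×1 + 5×0 = 2; y[2] = 2×0 + 5×1 + 1×0 = 5; y[3] = 5×0 + 1×1 + 2×0 = 1; y[4] = 1×0 + 2×1 = 2; y[5] = 2×0 = 0

[0, 2, 5, 1, 2, 0]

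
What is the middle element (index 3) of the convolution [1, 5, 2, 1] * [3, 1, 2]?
Use y[k] = Σ_i a[i]·b[k-i] at k=3. y[3] = 5×2 + 2×1 + 1×3 = 15

15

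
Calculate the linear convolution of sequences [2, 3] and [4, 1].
y[0] = 2×4 = 8; y[1] = 2×1 + 3×4 = 14; y[2] = 3×1 = 3

[8, 14, 3]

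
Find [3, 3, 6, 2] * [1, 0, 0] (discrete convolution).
y[0] = 3×1 = 3; y[1] = 3×0 + 3×1 = 3; y[2] = 3×0 + 3×0 + 6×1 = 6; y[3] = 3×0 + 6×0 + 2×1 = 2; y[4] = 6×0 + 2×0 = 0; y[5] = 2×0 = 0

[3, 3, 6, 2, 0, 0]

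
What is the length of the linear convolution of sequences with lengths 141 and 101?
Linear/full convolution length: m + n - 1 = 141 + 101 - 1 = 241

241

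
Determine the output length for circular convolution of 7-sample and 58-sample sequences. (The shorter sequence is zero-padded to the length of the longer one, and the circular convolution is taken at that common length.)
Circular convolution (zero-padding the shorter input) has length max(m, n) = max(7, 58) = 58

58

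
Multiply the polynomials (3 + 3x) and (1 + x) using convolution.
Ascending coefficients: a = [3, 3], b = [1, 1]. c[0] = 3×1 = 3; c[1] = 3×1 + 3×1 = 6; c[2] = 3×1 = 3. Result coefficients: [3, 6, 3] → 3 + 6x + 3x^2

3 + 6x + 3x^2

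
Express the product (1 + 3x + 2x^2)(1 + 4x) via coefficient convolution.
Ascending coefficients: a = [1, 3, 2], b = [1, 4]. c[0] = 1×1 = 1; c[1] = 1×4 + 3×1 = 7; c[2] = 3×4 + 2×1 = 14; c[3] = 2×4 = 8. Result coefficients: [1, 7, 14, 8] → 1 + 7x + 14x^2 + 8x^3

1 + 7x + 14x^2 + 8x^3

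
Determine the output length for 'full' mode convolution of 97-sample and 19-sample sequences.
Linear/full convolution length: m + n - 1 = 97 + 19 - 1 = 115

115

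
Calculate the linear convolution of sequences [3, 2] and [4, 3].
y[0] = 3×4 = 12; y[1] = 3×3 + 2×4 = 17; y[2] = 2×3 = 6

[12, 17, 6]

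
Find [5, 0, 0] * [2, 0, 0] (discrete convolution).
y[0] = 5×2 = 10; y[1] = 5×0 + 0×2 = 0; y[2] = 5×0 + 0×0 + 0×2 = 0; y[3] = 0×0 + 0×0 = 0; y[4] = 0×0 = 0

[10, 0, 0, 0, 0]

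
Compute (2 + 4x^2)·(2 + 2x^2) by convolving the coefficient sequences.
Ascending coefficients: a = [2, 0, 4], b = [2, 0, 2]. c[0] = 2×2 = 4; c[1] = 2×0 + 0×2 = 0; c[2] = 2×2 + 0×0 + 4×2 = 12; c[3] = 0×2 + 4×0 = 0; c[4] = 4×2 = 8. Result coefficients: [4, 0, 12, 0, 8] → 4 + 12x^2 + 8x^4

4 + 12x^2 + 8x^4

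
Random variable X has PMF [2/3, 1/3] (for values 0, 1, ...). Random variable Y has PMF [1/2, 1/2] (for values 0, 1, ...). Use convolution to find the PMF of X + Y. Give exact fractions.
P(X+Y=k) = Σ_i P(X=i)·P(Y=k-i) — a convolution of [2/3, 1/3] and [1/2, 1/2]. P(X+Y=0) = (2/3)×(1/2) = 1/3; P(X+Y=1) = (2/3)×(1/2) + (1/3)×(1/2) = 1/3 + 1/6 = 1/2; P(X+Y=2) = (1/3)×(1/2) = 1/6. PMF: [1/3, 1/2, 1/6] (sums to 1 ✓)

[1/3, 1/2, 1/6]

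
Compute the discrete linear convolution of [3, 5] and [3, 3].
y[0] = 3×3 = 9; y[1] = 3×3 + 5×3 = 24; y[2] = 5×3 = 15

[9, 24, 15]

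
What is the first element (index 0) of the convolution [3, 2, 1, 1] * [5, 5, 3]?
Use y[k] = Σ_i a[i]·b[k-i] at k=0. y[0] = 3×5 = 15

15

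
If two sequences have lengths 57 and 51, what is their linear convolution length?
Linear/full convolution length: m + n - 1 = 57 + 51 - 1 = 107

107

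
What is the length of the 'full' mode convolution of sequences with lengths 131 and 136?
Linear/full convolution length: m + n - 1 = 131 + 136 - 1 = 266

266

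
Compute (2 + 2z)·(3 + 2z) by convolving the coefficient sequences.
Ascending coefficients: a = [2, 2], b = [3, 2]. c[0] = 2×3 = 6; c[1] = 2×2 + 2×3 = 10; c[2] = 2×2 = 4. Result coefficients: [6, 10, 4] → 6 + 10z + 4z^2

6 + 10z + 4z^2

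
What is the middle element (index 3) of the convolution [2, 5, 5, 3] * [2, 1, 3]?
Use y[k] = Σ_i a[i]·b[k-i] at k=3. y[3] = 5×3 + 5×1 + 3×2 = 26

26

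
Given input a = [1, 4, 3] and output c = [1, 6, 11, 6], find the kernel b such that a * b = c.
Output length 4 = len(a) + len(b) - 1 ⇒ len(b) = 2. Solve b forward using b[k] = (c[k] - Σ_{i≥1} a[i]·b[k-i]) / a[0]: b[0] = c[0] / a[0] = 1 / 1 = 1; b[1] = (c[1] - 4×1) / a[0] = (6 - 4×1) / 1 = 2. So b = [1, 2]. Forward-check [1, 4, 3] * [1, 2]: c[0] = 1×1 = 1; c[1] = 1×2 + 4×1 = 6; c[2] = 4×2 + 3×1 = 11; c[3] = 3×2 = 6 → [1, 6, 11, 6] ✓

[1, 2]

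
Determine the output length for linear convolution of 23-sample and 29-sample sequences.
Linear/full convolution length: m + n - 1 = 23 + 29 - 1 = 51

51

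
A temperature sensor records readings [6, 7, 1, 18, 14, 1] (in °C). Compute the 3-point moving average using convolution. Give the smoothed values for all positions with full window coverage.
3-point moving average kernel = [1, 1, 1]. Apply in 'valid' mode (full window coverage): avg[0] = (6 + 7 + 1) / 3 = 4.67; avg[1] = (7 + 1 + 18) / 3 = 8.67; avg[2] = (1 + 18 + 14) / 3 = 11.0; avg[3] = (18 + 14 + 1) / 3 = 11.0. Smoothed values: [4.67, 8.67, 11.0, 11.0]

[4.67, 8.67, 11.0, 11.0]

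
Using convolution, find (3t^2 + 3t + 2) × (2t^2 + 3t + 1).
Ascending coefficients: a = [2, 3, 3], b = [1, 3, 2]. c[0] = 2×1 = 2; c[1] = 2×3 + 3×1 = 9; c[2] = 2×2 + 3×3 + 3×1 = 16; c[3] = 3×2 + 3×3 = 15; c[4] = 3×2 = 6. Result coefficients: [2, 9, 16, 15, 6] → 6t^4 + 15t^3 + 16t^2 + 9t + 2

6t^4 + 15t^3 + 16t^2 + 9t + 2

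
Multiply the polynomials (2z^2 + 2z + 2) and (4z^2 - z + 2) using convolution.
Ascending coefficients: a = [2, 2, 2], b = [2, -1, 4]. c[0] = 2×2 = 4; c[1] = 2×-1 + 2×2 = 2; c[2] = 2×4 + 2×-1 + 2×2 = 10; c[3] = 2×4 + 2×-1 = 6; c[4] = 2×4 = 8. Result coefficients: [4, 2, 10, 6, 8] → 8z^4 + 6z^3 + 10z^2 + 2z + 4

8z^4 + 6z^3 + 10z^2 + 2z + 4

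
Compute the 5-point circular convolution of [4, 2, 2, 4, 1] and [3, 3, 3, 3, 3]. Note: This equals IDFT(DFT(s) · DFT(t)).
Either evaluate y[k] = Σ_j s[j]·t[(k-j) mod 5] directly, or use IDFT(DFT(s) · DFT(t)). y[0] = 4×3 + 2×3 + 2×3 + 4×3 + 1×3 = 39; y[1] = 4×3 + 2×3 + 2×3 + 4×3 + 1×3 = 39; y[2] = 4×3 + 2×3 + 2×3 + 4×3 + 1×3 = 39; y[3] = 4×3 + 2×3 + 2×3 + 4×3 + 1×3 = 39; y[4] = 4×3 + 2×3 + 2×3 + 4×3 + 1×3 = 39. Result: [39, 39, 39, 39, 39]

[39, 39, 39, 39, 39]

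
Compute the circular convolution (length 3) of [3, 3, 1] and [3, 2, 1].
Use y[k] = Σ_j a[j]·b[(k-j) mod 3]. y[0] = 3×3 + 3×1 + 1×2 = 14; y[1] = 3×2 + 3×3 + 1×1 = 16; y[2] = 3×1 + 3×2 + 1×3 = 12. Result: [14, 16, 12]

[14, 16, 12]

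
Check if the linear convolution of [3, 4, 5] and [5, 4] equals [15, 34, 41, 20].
Recompute linear convolution of [3, 4, 5] and [5, 4]: y[0] = 3×5 = 15; y[1] = 3×4 + 4×5 = 32; y[2] = 4×4 + 5×5 = 41; y[3] = 5×4 = 20 → [15, 32, 41, 20]. Compare to given [15, 34, 41, 20]: they differ at index 1: given 34, correct 32, so answer: No

No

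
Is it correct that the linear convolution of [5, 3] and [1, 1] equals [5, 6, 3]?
Recompute linear convolution of [5, 3] and [1, 1]: y[0] = 5×1 = 5; y[1] = 5×1 + 3×1 = 8; y[2] = 3×1 = 3 → [5, 8, 3]. Compare to given [5, 6, 3]: they differ at index 1: given 6, correct 8, so answer: No

No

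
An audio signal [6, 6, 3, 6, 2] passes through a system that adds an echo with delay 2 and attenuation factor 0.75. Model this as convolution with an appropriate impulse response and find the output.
Direct-path + delayed-attenuated-path model → impulse response h = [1, 0, 0.75] (1 at lag 0, 0.75 at lag 2). Output y[n] = x[n] + 0.75·x[n - 2] (with x[n] = 0 outside 0..4): y[0] = 6 + 0.75×0 = 6; y[1] = 6 + 0.75×0 = 6; y[2] = 3 + 0.75×6 = 7.5; y[3] = 6 + 0.75×6 = 10.5; y[4] = 2 + 0.75×3 = 4.25; y[5] = 0 + 0.75×6 = 4.5; y[6] = 0 + 0.75×2 = 1.5. So y = [6, 6, 7.5, 10.5, 4.25, 4.5, 1.5]

[6, 6, 7.5, 10.5, 4.25, 4.5, 1.5]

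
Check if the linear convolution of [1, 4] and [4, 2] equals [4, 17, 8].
Recompute linear convolution of [1, 4] and [4, 2]: y[0] = 1×4 = 4; y[1] = 1×2 + 4×4 = 18; y[2] = 4×2 = 8 → [4, 18, 8]. Compare to given [4, 17, 8]: they differ at index 1: given 17, correct 18, so answer: No

No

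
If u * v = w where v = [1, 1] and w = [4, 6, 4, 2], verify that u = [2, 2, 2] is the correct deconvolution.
Forward-compute [2, 2, 2] * [1, 1]: w[0] = 2×1 = 2; w[1] = 2×1 + 2×1 = 4; w[2] = 2×1 + 2×1 = 4; w[3] = 2×1 = 2 → [2, 4, 4, 2]. Does not match given w = [4, 6, 4, 2].

Not verified. [2, 2, 2] * [1, 1] = [2, 4, 4, 2], which differs from [4, 6, 4, 2] at index 0.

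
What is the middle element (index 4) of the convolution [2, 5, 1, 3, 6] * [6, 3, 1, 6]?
Use y[k] = Σ_i a[i]·b[k-i] at k=4. y[4] = 5×6 + 1×1 + 3×3 + 6×6 = 76

76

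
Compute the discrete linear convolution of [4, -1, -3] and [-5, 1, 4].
y[0] = 4×-5 = -20; y[1] = 4×1 + -1×-5 = 9; y[2] = 4×4 + -1×1 + -3×-5 = 30; y[3] = -1×4 + -3×1 = -7; y[4] = -3×4 = -12

[-20, 9, 30, -7, -12]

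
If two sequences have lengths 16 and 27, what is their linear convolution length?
Linear/full convolution length: m + n - 1 = 16 + 27 - 1 = 42

42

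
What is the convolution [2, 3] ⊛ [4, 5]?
y[0] = 2×4 = 8; y[1] = 2×5 + 3×4 = 22; y[2] = 3×5 = 15

[8, 22, 15]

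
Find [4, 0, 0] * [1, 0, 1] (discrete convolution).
y[0] = 4×1 = 4; y[1] = 4×0 + 0×1 = 0; y[2] = 4×1 + 0×0 + 0×1 = 4; y[3] = 0×1 + 0×0 = 0; y[4] = 0×1 = 0

[4, 0, 4, 0, 0]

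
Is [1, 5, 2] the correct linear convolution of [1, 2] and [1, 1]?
Recompute linear convolution of [1, 2] and [1, 1]: y[0] = 1×1 = 1; y[1] = 1×1 + 2×1 = 3; y[2] = 2×1 = 2 → [1, 3, 2]. Compare to given [1, 5, 2]: they differ at index 1: given 5, correct 3, so answer: No

No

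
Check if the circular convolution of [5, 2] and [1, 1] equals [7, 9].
Recompute circular convolution of [5, 2] and [1, 1]: y[0] = 5×1 + 2×1 = 7; y[1] = 5×1 + 2×1 = 7 → [7, 7]. Compare to given [7, 9]: they differ at index 1: given 9, correct 7, so answer: No

No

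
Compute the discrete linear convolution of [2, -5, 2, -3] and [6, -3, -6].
y[0] = 2×6 = 12; y[1] = 2×-3 + -5×6 = -36; y[2] = 2×-6 + -5×-3 + 2×6 = 15; y[3] = -5×-6 + 2×-3 + -3×6 = 6; y[4] = 2×-6 + -3×-3 = -3; y[5] = -3×-6 = 18

[12, -36, 15, 6, -3, 18]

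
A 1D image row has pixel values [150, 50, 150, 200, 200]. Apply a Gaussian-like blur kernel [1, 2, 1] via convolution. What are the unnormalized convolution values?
Convolve image row [150, 50, 150, 200, 200] with kernel [1, 2, 1]: y[0] = 150×1 = 150; y[1] = 150×2 + 50×1 = 350; y[2] = 150×1 + 50×2 + 150×1 = 400; y[3] = 50×1 + 150×2 + 200×1 = 550; y[4] = 150×1 + 200×2 + 200×1 = 750; y[5] = 200×1 + 200×2 = 600; y[6] = 200×1 = 200 → [150, 350, 400, 550, 750, 600, 200]. Normalization factor = sum(kernel) = 4.

[150, 350, 400, 550, 750, 600, 200]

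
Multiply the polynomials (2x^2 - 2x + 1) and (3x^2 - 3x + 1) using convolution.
Ascending coefficients: a = [1, -2, 2], b = [1, -3, 3]. c[0] = 1×1 = 1; c[1] = 1×-3 + -2×1 = -5; c[2] = 1×3 + -2×-3 + 2×1 = 11; c[3] = -2×3 + 2×-3 = -12; c[4] = 2×3 = 6. Result coefficients: [1, -5, 11, -12, 6] → 6x^4 - 12x^3 + 11x^2 - 5x + 1

6x^4 - 12x^3 + 11x^2 - 5x + 1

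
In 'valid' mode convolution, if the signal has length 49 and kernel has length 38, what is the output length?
'Valid' mode counts only positions where the kernel fully overlaps the signal: m - n + 1 = 49 - 38 + 1 = 12

12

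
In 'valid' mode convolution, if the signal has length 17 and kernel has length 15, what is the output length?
'Valid' mode counts only positions where the kernel fully overlaps the signal: m - n + 1 = 17 - 15 + 1 = 3

3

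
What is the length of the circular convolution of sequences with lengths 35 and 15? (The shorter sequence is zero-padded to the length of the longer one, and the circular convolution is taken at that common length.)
Circular convolution (zero-padding the shorter input) has length max(m, n) = max(35, 15) = 35

35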